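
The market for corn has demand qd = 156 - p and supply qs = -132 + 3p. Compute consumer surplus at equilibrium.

Equilibrium: 156 - p = -132 + 3p gives p* = 72, q* = 84.
Demand choke price (qd = 0): p = 156.
CS = ½(156 − 72)(84) = 3528.

Consumer surplus = 3528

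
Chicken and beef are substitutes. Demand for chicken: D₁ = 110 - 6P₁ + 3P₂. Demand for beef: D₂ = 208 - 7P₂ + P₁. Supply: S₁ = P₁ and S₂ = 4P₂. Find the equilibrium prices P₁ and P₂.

Market 1: 110 - 6P₁ + 3P₂ = P₁ → 7P₁ - 3P₂ = 110.
Market 2: 11P₂ - P₁ = 208.
Eliminating P₂: 11×(1) + 3×(2) gives 74P₁ = 1834, so P₁ = 917/37.
Back-substitute into (2): P₂ = (208 + 1×917/37) / 11 = 783/37.

P₁ = 917/37, P₂ = 783/37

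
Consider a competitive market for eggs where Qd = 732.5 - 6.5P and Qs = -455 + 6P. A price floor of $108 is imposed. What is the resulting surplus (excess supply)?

Surplus = 162.5

Equilibrium price would be P* = 95, so the floor at 108 binds.
At P = 108: Qd = 30.5, Qs = 193.
Surplus = 193 − 30.5 = 162.5.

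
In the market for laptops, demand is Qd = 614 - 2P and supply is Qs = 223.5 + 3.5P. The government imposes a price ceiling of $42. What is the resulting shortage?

Shortage = 159.5

Equilibrium price would be P* = 71, so the ceiling at 42 binds.
At P = 42: Qd = 614 − 2(42) = 530, Qs = 223.5 + 3.5(42) = 370.5.
Shortage = 530 − 370.5 = 159.5.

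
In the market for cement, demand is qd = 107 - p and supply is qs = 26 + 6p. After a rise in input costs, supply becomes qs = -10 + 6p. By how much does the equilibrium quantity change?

Original equilibrium: p* = 81/7, q* = 668/7.
New equilibrium: 107 - p = -10 + 6p, so 117 = 7p and p' = 117/7; q' = 107 − 1(117/7) = 632/7.
Change in quantity: 632/7 − 668/7 = -36/7.

Δq = -36/7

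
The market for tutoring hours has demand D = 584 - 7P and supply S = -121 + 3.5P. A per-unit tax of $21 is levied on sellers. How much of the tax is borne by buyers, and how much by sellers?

Buyers bear $7, sellers bear $14

Pre-tax equilibrium: P* = 470/7, Q* = 114.
Tax on sellers shifts supply to S = -121 + 3.5(P − 21) = -194.5 + 3.5P.
584 - 7P = -194.5 + 3.5P gives buyer price Pb = 519/7; sellers receive Ps = 519/7 − 21 = 372/7.
New quantity: Q = 584 − 7(519/7) = 65.
Buyer burden = 519/7 − 470/7 = 7; seller burden = 470/7 − 372/7 = 14.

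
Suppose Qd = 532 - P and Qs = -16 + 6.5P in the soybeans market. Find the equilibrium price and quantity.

P* = 1096/15, Q* = 6884/15

Set Qd = Qs: 532 - P = -16 + 6.5P.
548 = 7.5P, so P* = 1096/15.
Q* = 532 − 1(1096/15) = 6884/15.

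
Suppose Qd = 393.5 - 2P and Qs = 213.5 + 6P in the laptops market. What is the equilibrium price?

Set Qd = Qs: 393.5 - 2P = 213.5 + 6P.
180 = 8P, so P* = 22.5.
Q* = 393.5 − 2(22.5) = 348.5.

P* = 22.5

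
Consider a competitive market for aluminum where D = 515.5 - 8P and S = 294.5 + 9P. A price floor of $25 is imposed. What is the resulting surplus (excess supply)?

Surplus = 204

Equilibrium price would be P* = 13, so the floor at 25 binds.
At P = 25: D = 315.5, S = 519.5.
Surplus = 519.5 − 315.5 = 204.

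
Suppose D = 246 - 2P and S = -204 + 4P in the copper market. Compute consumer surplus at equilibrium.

Equilibrium: 246 - 2P = -204 + 4P gives P* = 75, Q* = 96.
Demand choke price (D = 0): P = 123.
CS = ½(123 − 75)(96) = 2304.

Consumer surplus = 2304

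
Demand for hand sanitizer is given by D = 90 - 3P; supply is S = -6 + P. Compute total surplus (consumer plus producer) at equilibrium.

Equilibrium: 90 - 3P = -6 + P gives P* = 24, Q* = 18.
Demand choke price: P = 30; supply starts at P = 6.
CS = ½(30 − 24)(18) = 54; PS = ½(24 − 6)(18) = 162.

Total surplus = 216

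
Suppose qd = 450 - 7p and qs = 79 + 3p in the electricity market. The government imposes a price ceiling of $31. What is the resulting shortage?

Shortage = 61

Equilibrium price would be p* = 37.1, so the ceiling at 31 binds.
At p = 31: qd = 450 − 7(31) = 233, qs = 79 + 3(31) = 172.
Shortage = 233 − 172 = 61.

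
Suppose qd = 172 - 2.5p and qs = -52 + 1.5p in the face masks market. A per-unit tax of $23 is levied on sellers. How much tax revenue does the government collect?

Pre-tax equilibrium: p* = 56, q* = 32.
Tax on sellers shifts supply to qs = -52 + 1.5(p − 23) = -86.5 + 1.5p.
172 - 2.5p = -86.5 + 1.5p gives buyer price pb = 64.625; sellers receive ps = 64.625 − 23 = 41.625.
New quantity: q = 172 − 2.5(64.625) = 10.4375.
Revenue = 23 × 10.4375 = 240.0625.

Tax revenue = 240.0625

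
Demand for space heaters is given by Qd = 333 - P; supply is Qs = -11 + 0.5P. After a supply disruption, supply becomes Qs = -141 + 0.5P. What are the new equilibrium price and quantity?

Original equilibrium: P* = 688/3, Q* = 311/3.
New equilibrium: 333 - P = -141 + 0.5P, so 474 = 1.5P and P' = 316; Q' = 333 − 1(316) = 17.

P' = 316, Q' = 17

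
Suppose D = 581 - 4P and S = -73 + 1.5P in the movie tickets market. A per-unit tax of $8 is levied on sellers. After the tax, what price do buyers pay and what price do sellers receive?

Buyers pay 1332/11, sellers receive 1244/11

Pre-tax equilibrium: P* = 1308/11, Q* = 1159/11.
Tax on sellers shifts supply to S = -73 + 1.5(P − 8) = -85 + 1.5P.
581 - 4P = -85 + 1.5P gives buyer price Pb = 1332/11; sellers receive Ps = 1332/11 − 8 = 1244/11.
New quantity: Q = 581 − 4(1332/11) = 1063/11.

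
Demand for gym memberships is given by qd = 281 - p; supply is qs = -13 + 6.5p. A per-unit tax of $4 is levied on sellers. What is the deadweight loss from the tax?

Pre-tax equilibrium: p* = 39.2, q* = 241.8.
Tax on sellers shifts supply to qs = -13 + 6.5(p − 4) = -39 + 6.5p.
281 - p = -39 + 6.5p gives buyer price pb = 128/3; sellers receive ps = 128/3 − 4 = 116/3.
New quantity: q = 281 − 1(128/3) = 715/3.
DWL = ½ × 4 × (241.8 − 715/3) = 104/15.

Deadweight loss = 104/15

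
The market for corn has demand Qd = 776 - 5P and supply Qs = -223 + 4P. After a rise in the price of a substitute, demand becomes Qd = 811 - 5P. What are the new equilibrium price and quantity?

Original equilibrium: P* = 111, Q* = 221.
New equilibrium: 811 - 5P = -223 + 4P, so 1034 = 9P and P' = 1034/9; Q' = 811 − 5(1034/9) = 2129/9.

P' = 1034/9, Q' = 2129/9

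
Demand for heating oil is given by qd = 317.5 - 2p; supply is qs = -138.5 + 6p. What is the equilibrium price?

Set qd = qs: 317.5 - 2p = -138.5 + 6p.
456 = 8p, so p* = 57.
q* = 317.5 − 2(57) = 203.5.

p* = 57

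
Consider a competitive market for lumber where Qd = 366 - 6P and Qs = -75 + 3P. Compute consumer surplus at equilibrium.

Equilibrium: 366 - 6P = -75 + 3P gives P* = 49, Q* = 72.
Demand choke price (Qd = 0): P = 61.
CS = ½(61 − 49)(72) = 432.

Consumer surplus = 432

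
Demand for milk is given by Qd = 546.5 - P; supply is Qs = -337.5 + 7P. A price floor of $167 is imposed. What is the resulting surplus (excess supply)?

Surplus = 452

Equilibrium price would be P* = 110.5, so the floor at 167 binds.
At P = 167: Qd = 379.5, Qs = 831.5.
Surplus = 831.5 − 379.5 = 452.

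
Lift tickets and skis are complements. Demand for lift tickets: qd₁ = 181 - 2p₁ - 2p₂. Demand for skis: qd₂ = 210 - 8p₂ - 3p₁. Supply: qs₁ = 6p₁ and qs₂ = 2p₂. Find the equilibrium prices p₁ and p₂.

Market 1: 181 - 2p₁ - 2p₂ = 6p₁ → 8p₁ + 2p₂ = 181.
Market 2: 10p₂ + 3p₁ = 210.
Eliminating p₂: 10×(1) − 2×(2) gives 74p₁ = 1390, so p₁ = 695/37.
Back-substitute into (2): p₂ = (210 − 3×695/37) / 10 = 1137/74.

p₁ = 695/37, p₂ = 1137/74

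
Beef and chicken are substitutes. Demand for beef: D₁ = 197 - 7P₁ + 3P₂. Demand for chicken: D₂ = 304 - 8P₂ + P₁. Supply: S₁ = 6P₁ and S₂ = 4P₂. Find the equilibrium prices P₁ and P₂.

Market 1: 197 - 7P₁ + 3P₂ = 6P₁ → 13P₁ - 3P₂ = 197.
Market 2: 12P₂ - P₁ = 304.
Eliminating P₂: 12×(1) + 3×(2) gives 153P₁ = 3276, so P₁ = 364/17.
Back-substitute into (2): P₂ = (304 + 1×364/17) / 12 = 461/17.

P₁ = 364/17, P₂ = 461/17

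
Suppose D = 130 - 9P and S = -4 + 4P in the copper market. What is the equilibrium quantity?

Q* = 484/13

Set D = S: 130 - 9P = -4 + 4P.
134 = 13P, so P* = 134/13.
Q* = 130 − 9(134/13) = 484/13.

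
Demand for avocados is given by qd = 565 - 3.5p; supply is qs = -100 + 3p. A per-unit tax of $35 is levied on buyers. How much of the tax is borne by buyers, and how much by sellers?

Buyers bear 210/13, sellers bear 245/13

Pre-tax equilibrium: p* = 1330/13, q* = 2690/13.
Tax on buyers shifts demand to qd = 565 − 3.5(p + 35) = 442.5 - 3.5p.
442.5 - 3.5p = -100 + 3p gives seller price ps = 1085/13; buyers pay pb = 1085/13 + 35 = 1540/13.
New quantity: q = 565 − 3.5(1540/13) = 1955/13.
Buyer burden = 1540/13 − 1330/13 = 210/13; seller burden = 1330/13 − 1085/13 = 245/13.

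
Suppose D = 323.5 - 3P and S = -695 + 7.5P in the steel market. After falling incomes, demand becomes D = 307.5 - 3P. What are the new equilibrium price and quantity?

Original equilibrium: P* = 97, Q* = 32.5.
New equilibrium: 307.5 - 3P = -695 + 7.5P, so 1002.5 = 10.5P and P' = 2005/21; Q' = 307.5 − 3(2005/21) = 295/14.

P' = 2005/21, Q' = 295/14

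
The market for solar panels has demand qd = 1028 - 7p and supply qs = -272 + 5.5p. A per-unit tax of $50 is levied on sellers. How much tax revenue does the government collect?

Tax revenue = 7300

Pre-tax equilibrium: p* = 104, q* = 300.
Tax on sellers shifts supply to qs = -272 + 5.5(p − 50) = -547 + 5.5p.
1028 - 7p = -547 + 5.5p gives buyer price pb = 126; sellers receive ps = 126 − 50 = 76.
New quantity: q = 1028 − 7(126) = 146.
Revenue = 50 × 146 = 7300.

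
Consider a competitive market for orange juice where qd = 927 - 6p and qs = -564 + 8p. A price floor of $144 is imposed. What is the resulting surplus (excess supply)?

Equilibrium price would be p* = 106.5, so the floor at 144 binds.
At p = 144: qd = 63, qs = 588.
Surplus = 588 − 63 = 525.

Surplus = 525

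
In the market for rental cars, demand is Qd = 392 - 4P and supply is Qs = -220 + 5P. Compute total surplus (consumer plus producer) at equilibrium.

Equilibrium: 392 - 4P = -220 + 5P gives P* = 68, Q* = 120.
Demand choke price: P = 98; supply starts at P = 44.
CS = ½(98 − 68)(120) = 1800; PS = ½(68 − 44)(120) = 1440.

Total surplus = 3240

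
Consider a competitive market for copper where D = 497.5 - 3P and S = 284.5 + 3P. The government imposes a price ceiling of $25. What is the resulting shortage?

Shortage = 63

Equilibrium price would be P* = 35.5, so the ceiling at 25 binds.
At P = 25: D = 497.5 − 3(25) = 422.5, S = 284.5 + 3(25) = 359.5.
Shortage = 422.5 − 359.5 = 63.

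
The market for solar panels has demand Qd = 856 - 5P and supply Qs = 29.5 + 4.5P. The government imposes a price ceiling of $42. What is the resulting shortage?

Equilibrium price would be P* = 87, so the ceiling at 42 binds.
At P = 42: Qd = 856 − 5(42) = 646, Qs = 29.5 + 4.5(42) = 218.5.
Shortage = 646 − 218.5 = 427.5.

Shortage = 427.5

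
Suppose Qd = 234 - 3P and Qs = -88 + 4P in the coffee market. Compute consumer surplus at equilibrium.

Consumer surplus = 1536

Equilibrium: 234 - 3P = -88 + 4P gives P* = 46, Q* = 96.
Demand choke price (Qd = 0): P = 78.
CS = ½(78 − 46)(96) = 1536.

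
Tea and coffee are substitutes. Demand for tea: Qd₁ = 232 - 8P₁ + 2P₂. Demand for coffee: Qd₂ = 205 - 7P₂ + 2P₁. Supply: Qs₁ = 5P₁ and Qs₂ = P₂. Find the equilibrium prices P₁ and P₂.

Market 1: 232 - 8P₁ + 2P₂ = 5P₁ → 13P₁ - 2P₂ = 232.
Market 2: 8P₂ - 2P₁ = 205.
Eliminating P₂: 8×(1) + 2×(2) gives 100P₁ = 2266, so P₁ = 22.66.
Back-substitute into (2): P₂ = (205 + 2×22.66) / 8 = 31.29.

P₁ = 22.66, P₂ = 31.29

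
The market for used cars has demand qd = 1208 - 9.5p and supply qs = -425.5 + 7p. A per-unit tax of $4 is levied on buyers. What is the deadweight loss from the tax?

Pre-tax equilibrium: p* = 99, q* = 267.5.
Tax on buyers shifts demand to qd = 1208 − 9.5(p + 4) = 1170 - 9.5p.
1170 - 9.5p = -425.5 + 7p gives seller price ps = 3191/33; buyers pay pb = 3191/33 + 4 = 3323/33.
New quantity: q = 1208 − 9.5(3323/33) = 16591/66.
DWL = ½ × 4 × (267.5 − 16591/66) = 1064/33.

Deadweight loss = 1064/33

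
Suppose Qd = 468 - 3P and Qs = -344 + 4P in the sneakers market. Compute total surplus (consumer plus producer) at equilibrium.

Total surplus = 4200

Equilibrium: 468 - 3P = -344 + 4P gives P* = 116, Q* = 120.
Demand choke price: P = 156; supply starts at P = 86.
CS = ½(156 − 116)(120) = 2400; PS = ½(116 − 86)(120) = 1800.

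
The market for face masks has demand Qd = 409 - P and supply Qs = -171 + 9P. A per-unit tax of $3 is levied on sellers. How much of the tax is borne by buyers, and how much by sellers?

Buyers bear $2.7, sellers bear $0.3

Pre-tax equilibrium: P* = 58, Q* = 351.
Tax on sellers shifts supply to Qs = -171 + 9(P − 3) = -198 + 9P.
409 - P = -198 + 9P gives buyer price Pb = 60.7; sellers receive Ps = 60.7 − 3 = 57.7.
New quantity: Q = 409 − 1(60.7) = 348.3.
Buyer burden = 60.7 − 58 = 2.7; seller burden = 58 − 57.7 = 0.3.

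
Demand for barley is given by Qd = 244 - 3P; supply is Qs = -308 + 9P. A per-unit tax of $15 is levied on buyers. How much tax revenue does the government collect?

Tax revenue = 1083.75

Pre-tax equilibrium: P* = 46, Q* = 106.
Tax on buyers shifts demand to Qd = 244 − 3(P + 15) = 199 - 3P.
199 - 3P = -308 + 9P gives seller price Ps = 42.25; buyers pay Pb = 42.25 + 15 = 57.25.
New quantity: Q = 244 − 3(57.25) = 72.25.
Revenue = 15 × 72.25 = 1083.75.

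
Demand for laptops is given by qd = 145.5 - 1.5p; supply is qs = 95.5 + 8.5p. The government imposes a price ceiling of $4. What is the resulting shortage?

Equilibrium price would be p* = 5, so the ceiling at 4 binds.
At p = 4: qd = 145.5 − 1.5(4) = 139.5, qs = 95.5 + 8.5(4) = 129.5.
Shortage = 139.5 − 129.5 = 10.

Shortage = 10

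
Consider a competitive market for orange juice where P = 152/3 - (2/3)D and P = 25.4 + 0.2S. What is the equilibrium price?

P* = 406/13

Set the two price expressions equal: 152/3 - (2/3)Q = 25.4 + 0.2Q.
379/15 = (13/15)Q, so Q* = 379/13.
P* = 152/3 − (2/3)(379/13) = 406/13.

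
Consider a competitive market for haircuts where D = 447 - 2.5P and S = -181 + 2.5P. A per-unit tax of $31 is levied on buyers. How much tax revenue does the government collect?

Tax revenue = 2921.75

Pre-tax equilibrium: P* = 125.6, Q* = 133.
Tax on buyers shifts demand to D = 447 − 2.5(P + 31) = 369.5 - 2.5P.
369.5 - 2.5P = -181 + 2.5P gives seller price Ps = 110.1; buyers pay Pb = 110.1 + 31 = 141.1.
New quantity: Q = 447 − 2.5(141.1) = 94.25.
Revenue = 31 × 94.25 = 2921.75.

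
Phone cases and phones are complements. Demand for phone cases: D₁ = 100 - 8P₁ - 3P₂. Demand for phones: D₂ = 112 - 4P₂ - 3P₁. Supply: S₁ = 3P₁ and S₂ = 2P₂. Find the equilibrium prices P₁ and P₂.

P₁ = 88/19, P₂ = 932/57

Market 1: 100 - 8P₁ - 3P₂ = 3P₁ → 11P₁ + 3P₂ = 100.
Market 2: 6P₂ + 3P₁ = 112.
Eliminating P₂: 6×(1) − 3×(2) gives 57P₁ = 264, so P₁ = 88/19.
Back-substitute into (2): P₂ = (112 − 3×88/19) / 6 = 932/57.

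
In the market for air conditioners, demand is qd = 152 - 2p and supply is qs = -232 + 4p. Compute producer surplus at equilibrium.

Producer surplus = 72

Equilibrium: 152 - 2p = -232 + 4p gives p* = 64, q* = 24.
Supply starts at p = 58 (where qs = 0).
PS = ½(64 − 58)(24) = 72.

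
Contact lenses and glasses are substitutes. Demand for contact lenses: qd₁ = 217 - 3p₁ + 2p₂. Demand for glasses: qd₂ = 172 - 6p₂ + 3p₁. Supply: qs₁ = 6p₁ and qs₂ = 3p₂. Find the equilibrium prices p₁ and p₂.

p₁ = 2297/75, p₂ = 29.32

Market 1: 217 - 3p₁ + 2p₂ = 6p₁ → 9p₁ - 2p₂ = 217.
Market 2: 9p₂ - 3p₁ = 172.
Eliminating p₂: 9×(1) + 2×(2) gives 75p₁ = 2297, so p₁ = 2297/75.
Back-substitute into (2): p₂ = (172 + 3×2297/75) / 9 = 29.32.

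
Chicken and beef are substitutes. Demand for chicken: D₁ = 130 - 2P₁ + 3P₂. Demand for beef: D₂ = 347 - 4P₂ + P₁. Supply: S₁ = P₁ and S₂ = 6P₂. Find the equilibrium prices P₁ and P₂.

P₁ = 2341/27, P₂ = 1171/27

Market 1: 130 - 2P₁ + 3P₂ = P₁ → 3P₁ - 3P₂ = 130.
Market 2: 10P₂ - P₁ = 347.
Eliminating P₂: 10×(1) + 3×(2) gives 27P₁ = 2341, so P₁ = 2341/27.
Back-substitute into (2): P₂ = (347 + 1×2341/27) / 10 = 1171/27.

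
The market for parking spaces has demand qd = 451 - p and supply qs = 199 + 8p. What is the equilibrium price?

p* = 28

Set qd = qs: 451 - p = 199 + 8p.
252 = 9p, so p* = 28.
q* = 451 − 1(28) = 423.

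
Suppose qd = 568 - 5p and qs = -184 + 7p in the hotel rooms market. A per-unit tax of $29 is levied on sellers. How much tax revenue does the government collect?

Tax revenue = 59189/12

Pre-tax equilibrium: p* = 188/3, q* = 764/3.
Tax on sellers shifts supply to qs = -184 + 7(p − 29) = -387 + 7p.
568 - 5p = -387 + 7p gives buyer price pb = 955/12; sellers receive ps = 955/12 − 29 = 607/12.
New quantity: q = 568 − 5(955/12) = 2041/12.
Revenue = 29 × 2041/12 = 59189/12.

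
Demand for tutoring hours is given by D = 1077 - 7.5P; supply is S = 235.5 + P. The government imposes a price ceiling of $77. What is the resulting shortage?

Shortage = 187

Equilibrium price would be P* = 99, so the ceiling at 77 binds.
At P = 77: D = 1077 − 7.5(77) = 499.5, S = 235.5 + 1(77) = 312.5.
Shortage = 499.5 − 312.5 = 187.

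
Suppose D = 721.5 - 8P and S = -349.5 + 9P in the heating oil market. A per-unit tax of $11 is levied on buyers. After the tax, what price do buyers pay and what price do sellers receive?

Pre-tax equilibrium: P* = 63, Q* = 217.5.
Tax on buyers shifts demand to D = 721.5 − 8(P + 11) = 633.5 - 8P.
633.5 - 8P = -349.5 + 9P gives seller price Ps = 983/17; buyers pay Pb = 983/17 + 11 = 1170/17.
New quantity: Q = 721.5 − 8(1170/17) = 5811/34.

Buyers pay 1170/17, sellers receive 983/17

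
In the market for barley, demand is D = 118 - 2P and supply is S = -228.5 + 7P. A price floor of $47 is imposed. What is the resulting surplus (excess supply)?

Equilibrium price would be P* = 38.5, so the floor at 47 binds.
At P = 47: D = 24, S = 100.5.
Surplus = 100.5 − 24 = 76.5.

Surplus = 76.5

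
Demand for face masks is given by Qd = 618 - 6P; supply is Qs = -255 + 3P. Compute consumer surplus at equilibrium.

Equilibrium: 618 - 6P = -255 + 3P gives P* = 97, Q* = 36.
Demand choke price (Qd = 0): P = 103.
CS = ½(103 − 97)(36) = 108.

Consumer surplus = 108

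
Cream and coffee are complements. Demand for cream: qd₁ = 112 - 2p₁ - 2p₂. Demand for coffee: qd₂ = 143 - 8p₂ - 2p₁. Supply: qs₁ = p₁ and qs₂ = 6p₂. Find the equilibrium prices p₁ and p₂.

Market 1: 112 - 2p₁ - 2p₂ = p₁ → 3p₁ + 2p₂ = 112.
Market 2: 14p₂ + 2p₁ = 143.
Eliminating p₂: 14×(1) − 2×(2) gives 38p₁ = 1282, so p₁ = 641/19.
Back-substitute into (2): p₂ = (143 − 2×641/19) / 14 = 205/38.

p₁ = 641/19, p₂ = 205/38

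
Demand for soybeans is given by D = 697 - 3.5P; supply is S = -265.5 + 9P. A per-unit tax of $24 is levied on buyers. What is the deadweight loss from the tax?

Pre-tax equilibrium: P* = 77, Q* = 427.5.
Tax on buyers shifts demand to D = 697 − 3.5(P + 24) = 613 - 3.5P.
613 - 3.5P = -265.5 + 9P gives seller price Ps = 70.28; buyers pay Pb = 70.28 + 24 = 94.28.
New quantity: Q = 697 − 3.5(94.28) = 367.02.
DWL = ½ × 24 × (427.5 − 367.02) = 725.76.

Deadweight loss = 725.76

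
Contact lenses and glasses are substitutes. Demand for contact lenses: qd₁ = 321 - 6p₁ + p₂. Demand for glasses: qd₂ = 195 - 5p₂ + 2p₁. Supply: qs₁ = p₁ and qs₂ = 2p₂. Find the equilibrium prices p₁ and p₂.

Market 1: 321 - 6p₁ + p₂ = p₁ → 7p₁ - p₂ = 321.
Market 2: 7p₂ - 2p₁ = 195.
Eliminating p₂: 7×(1) + 1×(2) gives 47p₁ = 2442, so p₁ = 2442/47.
Back-substitute into (2): p₂ = (195 + 2×2442/47) / 7 = 2007/47.

p₁ = 2442/47, p₂ = 2007/47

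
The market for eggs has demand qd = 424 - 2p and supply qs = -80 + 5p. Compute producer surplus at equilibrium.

Producer surplus = 7840

Equilibrium: 424 - 2p = -80 + 5p gives p* = 72, q* = 280.
Supply starts at p = 16 (where qs = 0).
PS = ½(72 − 16)(280) = 7840.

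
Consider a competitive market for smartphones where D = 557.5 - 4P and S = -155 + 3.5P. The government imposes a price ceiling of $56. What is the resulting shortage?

Equilibrium price would be P* = 95, so the ceiling at 56 binds.
At P = 56: D = 557.5 − 4(56) = 333.5, S = -155 + 3.5(56) = 41.
Shortage = 333.5 − 41 = 292.5.

Shortage = 292.5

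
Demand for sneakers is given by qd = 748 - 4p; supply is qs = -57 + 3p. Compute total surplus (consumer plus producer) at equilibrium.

Total surplus = 24192

Equilibrium: 748 - 4p = -57 + 3p gives p* = 115, q* = 288.
Demand choke price: p = 187; supply starts at p = 19.
CS = ½(187 − 115)(288) = 10368; PS = ½(115 − 19)(288) = 13824.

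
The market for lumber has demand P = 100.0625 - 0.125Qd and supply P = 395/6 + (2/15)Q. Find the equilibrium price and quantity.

P* = 83.5, Q* = 132.5

Set the two price expressions equal: 100.0625 - 0.125Q = 395/6 + (2/15)Q.
1643/48 = (31/120)Q, so Q* = 132.5.
P* = 100.0625 − (0.125)(132.5) = 83.5.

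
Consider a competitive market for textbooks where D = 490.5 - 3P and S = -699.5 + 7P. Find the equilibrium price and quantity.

P* = 119, Q* = 133.5

Set D = S: 490.5 - 3P = -699.5 + 7P.
1190 = 10P, so P* = 119.
Q* = 490.5 − 3(119) = 133.5.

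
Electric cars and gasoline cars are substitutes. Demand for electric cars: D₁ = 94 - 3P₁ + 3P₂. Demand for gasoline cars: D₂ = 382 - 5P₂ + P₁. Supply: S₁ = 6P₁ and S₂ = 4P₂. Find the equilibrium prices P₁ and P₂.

Market 1: 94 - 3P₁ + 3P₂ = 6P₁ → 9P₁ - 3P₂ = 94.
Market 2: 9P₂ - P₁ = 382.
Eliminating P₂: 9×(1) + 3×(2) gives 78P₁ = 1992, so P₁ = 332/13.
Back-substitute into (2): P₂ = (382 + 1×332/13) / 9 = 1766/39.

P₁ = 332/13, P₂ = 1766/39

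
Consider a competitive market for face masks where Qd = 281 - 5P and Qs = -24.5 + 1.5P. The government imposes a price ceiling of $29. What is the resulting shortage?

Equilibrium price would be P* = 47, so the ceiling at 29 binds.
At P = 29: Qd = 281 − 5(29) = 136, Qs = -24.5 + 1.5(29) = 19.
Shortage = 136 − 19 = 117.

Shortage = 117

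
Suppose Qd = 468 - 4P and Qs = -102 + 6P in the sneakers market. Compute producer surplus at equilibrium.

Producer surplus = 4800

Equilibrium: 468 - 4P = -102 + 6P gives P* = 57, Q* = 240.
Supply starts at P = 17 (where Qs = 0).
PS = ½(57 − 17)(240) = 4800.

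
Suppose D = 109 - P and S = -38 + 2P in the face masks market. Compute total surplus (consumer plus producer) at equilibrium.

Equilibrium: 109 - P = -38 + 2P gives P* = 49, Q* = 60.
Demand choke price: P = 109; supply starts at P = 19.
CS = ½(109 − 49)(60) = 1800; PS = ½(49 − 19)(60) = 900.

Total surplus = 2700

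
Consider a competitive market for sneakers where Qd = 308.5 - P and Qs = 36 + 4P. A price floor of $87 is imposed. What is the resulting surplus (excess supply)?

Surplus = 162.5

Equilibrium price would be P* = 54.5, so the floor at 87 binds.
At P = 87: Qd = 221.5, Qs = 384.
Surplus = 384 − 221.5 = 162.5.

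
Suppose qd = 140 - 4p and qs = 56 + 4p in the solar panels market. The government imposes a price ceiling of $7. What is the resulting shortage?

Equilibrium price would be p* = 10.5, so the ceiling at 7 binds.
At p = 7: qd = 140 − 4(7) = 112, qs = 56 + 4(7) = 84.
Shortage = 112 − 84 = 28.

Shortage = 28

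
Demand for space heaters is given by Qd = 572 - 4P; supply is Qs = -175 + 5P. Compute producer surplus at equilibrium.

Equilibrium: 572 - 4P = -175 + 5P gives P* = 83, Q* = 240.
Supply starts at P = 35 (where Qs = 0).
PS = ½(83 − 35)(240) = 5760.

Producer surplus = 5760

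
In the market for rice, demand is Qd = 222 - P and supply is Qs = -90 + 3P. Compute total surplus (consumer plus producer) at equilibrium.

Equilibrium: 222 - P = -90 + 3P gives P* = 78, Q* = 144.
Demand choke price: P = 222; supply starts at P = 30.
CS = ½(222 − 78)(144) = 10368; PS = ½(78 − 30)(144) = 3456.

Total surplus = 13824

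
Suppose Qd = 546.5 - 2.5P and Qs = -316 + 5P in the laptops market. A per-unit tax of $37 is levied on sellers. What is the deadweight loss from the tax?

Deadweight loss = 6845/6

Pre-tax equilibrium: P* = 115, Q* = 259.
Tax on sellers shifts supply to Qs = -316 + 5(P − 37) = -501 + 5P.
546.5 - 2.5P = -501 + 5P gives buyer price Pb = 419/3; sellers receive Ps = 419/3 − 37 = 308/3.
New quantity: Q = 546.5 − 2.5(419/3) = 592/3.
DWL = ½ × 37 × (259 − 592/3) = 6845/6.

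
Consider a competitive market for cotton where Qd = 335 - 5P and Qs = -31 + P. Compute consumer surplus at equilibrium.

Consumer surplus = 90

Equilibrium: 335 - 5P = -31 + P gives P* = 61, Q* = 30.
Demand choke price (Qd = 0): P = 67.
CS = ½(67 − 61)(30) = 90.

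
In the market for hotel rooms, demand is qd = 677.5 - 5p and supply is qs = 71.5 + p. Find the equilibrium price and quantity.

Set qd = qs: 677.5 - 5p = 71.5 + p.
606 = 6p, so p* = 101.
q* = 677.5 − 5(101) = 172.5.

p* = 101, q* = 172.5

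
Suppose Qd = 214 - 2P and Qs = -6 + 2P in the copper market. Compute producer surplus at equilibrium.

Equilibrium: 214 - 2P = -6 + 2P gives P* = 55, Q* = 104.
Supply starts at P = 3 (where Qs = 0).
PS = ½(55 − 3)(104) = 2704.

Producer surplus = 2704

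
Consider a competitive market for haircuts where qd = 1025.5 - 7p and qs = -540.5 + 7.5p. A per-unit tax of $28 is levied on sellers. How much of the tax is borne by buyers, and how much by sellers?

Pre-tax equilibrium: p* = 108, q* = 269.5.
Tax on sellers shifts supply to qs = -540.5 + 7.5(p − 28) = -750.5 + 7.5p.
1025.5 - 7p = -750.5 + 7.5p gives buyer price pb = 3552/29; sellers receive ps = 3552/29 − 28 = 2740/29.
New quantity: q = 1025.5 − 7(3552/29) = 9751/58.
Buyer burden = 3552/29 − 108 = 420/29; seller burden = 108 − 2740/29 = 392/29.

Buyers bear 420/29, sellers bear 392/29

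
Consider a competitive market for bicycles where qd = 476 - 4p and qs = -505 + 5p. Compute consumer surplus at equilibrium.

Consumer surplus = 200

Equilibrium: 476 - 4p = -505 + 5p gives p* = 109, q* = 40.
Demand choke price (qd = 0): p = 119.
CS = ½(119 − 109)(40) = 200.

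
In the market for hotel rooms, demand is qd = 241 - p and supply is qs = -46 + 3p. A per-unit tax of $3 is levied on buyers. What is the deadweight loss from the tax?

Deadweight loss = 3.375

Pre-tax equilibrium: p* = 71.75, q* = 169.25.
Tax on buyers shifts demand to qd = 241 − 1(p + 3) = 238 - p.
238 - p = -46 + 3p gives seller price ps = 71; buyers pay pb = 71 + 3 = 74.
New quantity: q = 241 − 1(74) = 167.
DWL = ½ × 3 × (169.25 − 167) = 3.375.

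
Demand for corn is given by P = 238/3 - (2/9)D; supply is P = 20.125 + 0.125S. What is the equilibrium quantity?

Set the two price expressions equal: 238/3 - (2/9)Q = 20.125 + 0.125Q.
1421/24 = (25/72)Q, so Q* = 170.52.
P* = 238/3 − (2/9)(170.52) = 41.44.

Q* = 170.52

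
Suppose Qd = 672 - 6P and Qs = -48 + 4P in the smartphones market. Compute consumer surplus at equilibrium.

Equilibrium: 672 - 6P = -48 + 4P gives P* = 72, Q* = 240.
Demand choke price (Qd = 0): P = 112.
CS = ½(112 − 72)(240) = 4800.

Consumer surplus = 4800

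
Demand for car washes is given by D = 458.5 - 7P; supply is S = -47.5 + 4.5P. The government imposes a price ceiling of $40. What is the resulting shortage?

Equilibrium price would be P* = 44, so the ceiling at 40 binds.
At P = 40: D = 458.5 − 7(40) = 178.5, S = -47.5 + 4.5(40) = 132.5.
Shortage = 178.5 − 132.5 = 46.

Shortage = 46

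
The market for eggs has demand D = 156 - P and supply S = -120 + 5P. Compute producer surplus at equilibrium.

Producer surplus = 1210

Equilibrium: 156 - P = -120 + 5P gives P* = 46, Q* = 110.
Supply starts at P = 24 (where S = 0).
PS = ½(46 − 24)(110) = 1210.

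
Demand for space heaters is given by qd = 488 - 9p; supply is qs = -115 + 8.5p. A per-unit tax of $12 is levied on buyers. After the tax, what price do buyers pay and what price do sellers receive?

Buyers pay 282/7, sellers receive 198/7

Pre-tax equilibrium: p* = 1206/35, q* = 6226/35.
Tax on buyers shifts demand to qd = 488 − 9(p + 12) = 380 - 9p.
380 - 9p = -115 + 8.5p gives seller price ps = 198/7; buyers pay pb = 198/7 + 12 = 282/7.
New quantity: q = 488 − 9(282/7) = 878/7.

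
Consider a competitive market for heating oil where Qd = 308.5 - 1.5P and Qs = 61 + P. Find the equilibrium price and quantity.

Set Qd = Qs: 308.5 - 1.5P = 61 + P.
247.5 = 2.5P, so P* = 99.
Q* = 308.5 − 1.5(99) = 160.

P* = 99, Q* = 160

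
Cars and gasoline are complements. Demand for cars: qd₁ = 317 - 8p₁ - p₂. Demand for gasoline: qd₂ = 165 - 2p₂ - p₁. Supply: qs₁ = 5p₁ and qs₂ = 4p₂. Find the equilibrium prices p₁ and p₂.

p₁ = 1737/77, p₂ = 1828/77

Market 1: 317 - 8p₁ - p₂ = 5p₁ → 13p₁ + p₂ = 317.
Market 2: 6p₂ + p₁ = 165.
Eliminating p₂: 6×(1) − 1×(2) gives 77p₁ = 1737, so p₁ = 1737/77.
Back-substitute into (2): p₂ = (165 − 1×1737/77) / 6 = 1828/77.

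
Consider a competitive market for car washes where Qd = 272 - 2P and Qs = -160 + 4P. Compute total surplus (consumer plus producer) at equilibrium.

Equilibrium: 272 - 2P = -160 + 4P gives P* = 72, Q* = 128.
Demand choke price: P = 136; supply starts at P = 40.
CS = ½(136 − 72)(128) = 4096; PS = ½(72 − 40)(128) = 2048.

Total surplus = 6144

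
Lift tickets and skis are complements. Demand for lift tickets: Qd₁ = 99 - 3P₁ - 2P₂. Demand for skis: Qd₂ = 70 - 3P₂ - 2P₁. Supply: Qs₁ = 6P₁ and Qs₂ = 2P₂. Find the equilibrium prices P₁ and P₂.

Market 1: 99 - 3P₁ - 2P₂ = 6P₁ → 9P₁ + 2P₂ = 99.
Market 2: 5P₂ + 2P₁ = 70.
Eliminating P₂: 5×(1) − 2×(2) gives 41P₁ = 355, so P₁ = 355/41.
Back-substitute into (2): P₂ = (70 − 2×355/41) / 5 = 432/41.

P₁ = 355/41, P₂ = 432/41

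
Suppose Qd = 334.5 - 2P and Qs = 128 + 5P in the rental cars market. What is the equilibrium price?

P* = 29.5

Set Qd = Qs: 334.5 - 2P = 128 + 5P.
206.5 = 7P, so P* = 29.5.
Q* = 334.5 − 2(29.5) = 275.5.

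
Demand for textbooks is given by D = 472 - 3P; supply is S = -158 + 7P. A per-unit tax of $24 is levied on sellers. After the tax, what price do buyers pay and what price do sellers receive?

Buyers pay $79.8, sellers receive $55.8

Pre-tax equilibrium: P* = 63, Q* = 283.
Tax on sellers shifts supply to S = -158 + 7(P − 24) = -326 + 7P.
472 - 3P = -326 + 7P gives buyer price Pb = 79.8; sellers receive Ps = 79.8 − 24 = 55.8.
New quantity: Q = 472 − 3(79.8) = 232.6.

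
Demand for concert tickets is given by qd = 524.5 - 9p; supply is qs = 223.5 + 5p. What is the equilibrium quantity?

Set qd = qs: 524.5 - 9p = 223.5 + 5p.
301 = 14p, so p* = 21.5.
q* = 524.5 − 9(21.5) = 331.

q* = 331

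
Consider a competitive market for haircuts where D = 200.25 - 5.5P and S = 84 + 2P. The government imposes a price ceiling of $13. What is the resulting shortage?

Shortage = 18.75

Equilibrium price would be P* = 15.5, so the ceiling at 13 binds.
At P = 13: D = 200.25 − 5.5(13) = 128.75, S = 84 + 2(13) = 110.
Shortage = 128.75 − 110 = 18.75.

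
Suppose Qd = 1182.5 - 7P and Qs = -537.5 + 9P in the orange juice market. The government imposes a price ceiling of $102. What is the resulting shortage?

Equilibrium price would be P* = 107.5, so the ceiling at 102 binds.
At P = 102: Qd = 1182.5 − 7(102) = 468.5, Qs = -537.5 + 9(102) = 380.5.
Shortage = 468.5 − 380.5 = 88.

Shortage = 88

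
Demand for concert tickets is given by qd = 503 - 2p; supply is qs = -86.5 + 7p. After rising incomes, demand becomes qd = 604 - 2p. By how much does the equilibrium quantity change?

Δq = 707/9

Original equilibrium: p* = 65.5, q* = 372.
New equilibrium: 604 - 2p = -86.5 + 7p, so 690.5 = 9p and p' = 1381/18; q' = 604 − 2(1381/18) = 4055/9.
Change in quantity: 4055/9 − 372 = 707/9.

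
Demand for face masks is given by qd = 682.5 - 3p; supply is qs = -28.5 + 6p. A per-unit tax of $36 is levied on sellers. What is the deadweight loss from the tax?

Deadweight loss = 1296

Pre-tax equilibrium: p* = 79, q* = 445.5.
Tax on sellers shifts supply to qs = -28.5 + 6(p − 36) = -244.5 + 6p.
682.5 - 3p = -244.5 + 6p gives buyer price pb = 103; sellers receive ps = 103 − 36 = 67.
New quantity: q = 682.5 − 3(103) = 373.5.
DWL = ½ × 36 × (445.5 − 373.5) = 1296.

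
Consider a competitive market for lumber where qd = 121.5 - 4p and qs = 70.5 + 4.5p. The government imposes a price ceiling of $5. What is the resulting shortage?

Equilibrium price would be p* = 6, so the ceiling at 5 binds.
At p = 5: qd = 121.5 − 4(5) = 101.5, qs = 70.5 + 4.5(5) = 93.
Shortage = 101.5 − 93 = 8.5.

Shortage = 8.5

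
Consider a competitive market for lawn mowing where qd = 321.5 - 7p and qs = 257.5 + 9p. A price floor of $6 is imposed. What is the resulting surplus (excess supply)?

Surplus = 32

Equilibrium price would be p* = 4, so the floor at 6 binds.
At p = 6: qd = 279.5, qs = 311.5.
Surplus = 311.5 − 279.5 = 32.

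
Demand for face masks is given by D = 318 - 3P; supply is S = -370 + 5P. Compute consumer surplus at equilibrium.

Equilibrium: 318 - 3P = -370 + 5P gives P* = 86, Q* = 60.
Demand choke price (D = 0): P = 106.
CS = ½(106 − 86)(60) = 600.

Consumer surplus = 600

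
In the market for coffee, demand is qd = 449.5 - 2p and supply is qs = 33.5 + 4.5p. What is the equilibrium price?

p* = 64

Set qd = qs: 449.5 - 2p = 33.5 + 4.5p.
416 = 6.5p, so p* = 64.
q* = 449.5 − 2(64) = 321.5.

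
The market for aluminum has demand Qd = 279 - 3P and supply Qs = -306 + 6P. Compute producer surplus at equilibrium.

Producer surplus = 588

Equilibrium: 279 - 3P = -306 + 6P gives P* = 65, Q* = 84.
Supply starts at P = 51 (where Qs = 0).
PS = ½(65 − 51)(84) = 588.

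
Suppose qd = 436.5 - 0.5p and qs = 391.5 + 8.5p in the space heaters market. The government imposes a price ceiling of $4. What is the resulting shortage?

Equilibrium price would be p* = 5, so the ceiling at 4 binds.
At p = 4: qd = 436.5 − 0.5(4) = 434.5, qs = 391.5 + 8.5(4) = 425.5.
Shortage = 434.5 − 425.5 = 9.

Shortage = 9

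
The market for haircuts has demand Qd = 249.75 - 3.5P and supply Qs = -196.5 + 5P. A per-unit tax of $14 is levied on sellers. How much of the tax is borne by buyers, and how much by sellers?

Buyers bear 140/17, sellers bear 98/17

Pre-tax equilibrium: P* = 52.5, Q* = 66.
Tax on sellers shifts supply to Qs = -196.5 + 5(P − 14) = -266.5 + 5P.
249.75 - 3.5P = -266.5 + 5P gives buyer price Pb = 2065/34; sellers receive Ps = 2065/34 − 14 = 1589/34.
New quantity: Q = 249.75 − 3.5(2065/34) = 632/17.
Buyer burden = 2065/34 − 52.5 = 140/17; seller burden = 52.5 − 1589/34 = 98/17.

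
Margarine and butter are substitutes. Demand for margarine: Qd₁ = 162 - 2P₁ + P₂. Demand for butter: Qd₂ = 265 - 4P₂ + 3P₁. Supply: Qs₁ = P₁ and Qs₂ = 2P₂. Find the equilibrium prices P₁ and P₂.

Market 1: 162 - 2P₁ + P₂ = P₁ → 3P₁ - P₂ = 162.
Market 2: 6P₂ - 3P₁ = 265.
Eliminating P₂: 6×(1) + 1×(2) gives 15P₁ = 1237, so P₁ = 1237/15.
Back-substitute into (2): P₂ = (265 + 3×1237/15) / 6 = 85.4.

P₁ = 1237/15, P₂ = 85.4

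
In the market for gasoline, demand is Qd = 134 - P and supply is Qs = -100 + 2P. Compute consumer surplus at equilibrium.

Equilibrium: 134 - P = -100 + 2P gives P* = 78, Q* = 56.
Demand choke price (Qd = 0): P = 134.
CS = ½(134 − 78)(56) = 1568.

Consumer surplus = 1568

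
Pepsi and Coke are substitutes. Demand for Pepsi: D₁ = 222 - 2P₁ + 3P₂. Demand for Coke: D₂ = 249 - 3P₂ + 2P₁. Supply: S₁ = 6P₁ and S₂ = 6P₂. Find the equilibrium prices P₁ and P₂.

P₁ = 915/22, P₂ = 406/11

Market 1: 222 - 2P₁ + 3P₂ = 6P₁ → 8P₁ - 3P₂ = 222.
Market 2: 9P₂ - 2P₁ = 249.
Eliminating P₂: 9×(1) + 3×(2) gives 66P₁ = 2745, so P₁ = 915/22.
Back-substitute into (2): P₂ = (249 + 2×915/22) / 9 = 406/11.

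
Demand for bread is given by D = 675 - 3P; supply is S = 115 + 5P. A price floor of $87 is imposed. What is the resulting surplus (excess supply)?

Surplus = 136

Equilibrium price would be P* = 70, so the floor at 87 binds.
At P = 87: D = 414, S = 550.
Surplus = 550 − 414 = 136.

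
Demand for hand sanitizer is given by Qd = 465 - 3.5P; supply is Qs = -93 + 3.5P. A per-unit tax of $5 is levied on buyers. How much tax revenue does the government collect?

Tax revenue = 886.25

Pre-tax equilibrium: P* = 558/7, Q* = 186.
Tax on buyers shifts demand to Qd = 465 − 3.5(P + 5) = 447.5 - 3.5P.
447.5 - 3.5P = -93 + 3.5P gives seller price Ps = 1081/14; buyers pay Pb = 1081/14 + 5 = 1151/14.
New quantity: Q = 465 − 3.5(1151/14) = 177.25.
Revenue = 5 × 177.25 = 886.25.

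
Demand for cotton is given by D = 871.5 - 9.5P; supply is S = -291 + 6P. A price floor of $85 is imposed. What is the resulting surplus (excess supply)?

Surplus = 155

Equilibrium price would be P* = 75, so the floor at 85 binds.
At P = 85: D = 64, S = 219.
Surplus = 219 − 64 = 155.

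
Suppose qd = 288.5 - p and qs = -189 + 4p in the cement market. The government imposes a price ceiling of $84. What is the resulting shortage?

Equilibrium price would be p* = 95.5, so the ceiling at 84 binds.
At p = 84: qd = 288.5 − 1(84) = 204.5, qs = -189 + 4(84) = 147.
Shortage = 204.5 − 147 = 57.5.

Shortage = 57.5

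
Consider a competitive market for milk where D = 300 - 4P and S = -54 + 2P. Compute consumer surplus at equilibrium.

Equilibrium: 300 - 4P = -54 + 2P gives P* = 59, Q* = 64.
Demand choke price (D = 0): P = 75.
CS = ½(75 − 59)(64) = 512.

Consumer surplus = 512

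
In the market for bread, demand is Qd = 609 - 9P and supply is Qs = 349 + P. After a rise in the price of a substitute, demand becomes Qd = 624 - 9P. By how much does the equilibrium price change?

Original equilibrium: P* = 26, Q* = 375.
New equilibrium: 624 - 9P = 349 + P, so 275 = 10P and P' = 27.5; Q' = 624 − 9(27.5) = 376.5.
Change in price: 27.5 − 26 = 1.5.

ΔP = 1.5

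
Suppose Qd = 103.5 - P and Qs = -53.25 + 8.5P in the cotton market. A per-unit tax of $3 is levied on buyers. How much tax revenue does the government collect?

Tax revenue = 4806/19

Pre-tax equilibrium: P* = 16.5, Q* = 87.
Tax on buyers shifts demand to Qd = 103.5 − 1(P + 3) = 100.5 - P.
100.5 - P = -53.25 + 8.5P gives seller price Ps = 615/38; buyers pay Pb = 615/38 + 3 = 729/38.
New quantity: Q = 103.5 − 1(729/38) = 1602/19.
Revenue = 3 × 1602/19 = 4806/19.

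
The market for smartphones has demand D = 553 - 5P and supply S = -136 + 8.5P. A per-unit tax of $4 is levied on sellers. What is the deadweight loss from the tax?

Deadweight loss = 680/27

Pre-tax equilibrium: P* = 1378/27, Q* = 8041/27.
Tax on sellers shifts supply to S = -136 + 8.5(P − 4) = -170 + 8.5P.
553 - 5P = -170 + 8.5P gives buyer price Pb = 482/9; sellers receive Ps = 482/9 − 4 = 446/9.
New quantity: Q = 553 − 5(482/9) = 2567/9.
DWL = ½ × 4 × (8041/27 − 2567/9) = 680/27.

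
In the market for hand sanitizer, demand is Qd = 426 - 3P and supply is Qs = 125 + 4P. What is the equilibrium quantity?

Set Qd = Qs: 426 - 3P = 125 + 4P.
301 = 7P, so P* = 43.
Q* = 426 − 3(43) = 297.

Q* = 297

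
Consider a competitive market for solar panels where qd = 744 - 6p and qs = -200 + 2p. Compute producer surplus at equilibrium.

Equilibrium: 744 - 6p = -200 + 2p gives p* = 118, q* = 36.
Supply starts at p = 100 (where qs = 0).
PS = ½(118 − 100)(36) = 324.

Producer surplus = 324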